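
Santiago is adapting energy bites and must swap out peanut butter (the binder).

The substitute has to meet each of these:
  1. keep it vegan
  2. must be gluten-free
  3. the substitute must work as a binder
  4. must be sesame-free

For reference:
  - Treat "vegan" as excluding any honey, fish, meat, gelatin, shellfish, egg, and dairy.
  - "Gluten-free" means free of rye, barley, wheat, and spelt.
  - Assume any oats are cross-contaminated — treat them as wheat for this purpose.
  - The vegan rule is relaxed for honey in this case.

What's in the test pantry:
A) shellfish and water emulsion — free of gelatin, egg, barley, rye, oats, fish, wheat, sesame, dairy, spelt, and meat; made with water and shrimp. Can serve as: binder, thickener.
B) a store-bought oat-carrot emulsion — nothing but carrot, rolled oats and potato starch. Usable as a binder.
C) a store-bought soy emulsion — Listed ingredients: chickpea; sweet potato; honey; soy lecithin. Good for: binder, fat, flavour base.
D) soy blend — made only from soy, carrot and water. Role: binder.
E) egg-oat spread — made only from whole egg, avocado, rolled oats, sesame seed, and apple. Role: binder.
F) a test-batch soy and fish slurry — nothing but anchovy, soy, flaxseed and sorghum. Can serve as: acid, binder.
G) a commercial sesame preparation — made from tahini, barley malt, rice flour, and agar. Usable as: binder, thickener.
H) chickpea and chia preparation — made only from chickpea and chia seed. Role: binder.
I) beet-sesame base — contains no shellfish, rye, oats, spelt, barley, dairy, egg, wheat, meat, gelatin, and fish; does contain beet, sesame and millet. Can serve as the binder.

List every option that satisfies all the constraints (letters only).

C, D, H

A: has shrimp, so not vegan — out
B: has rolled oats, so not gluten-free — out
C: honey is permitted under the vegan carve-out; nothing else excluded — valid
D: works as a binder, gluten-free, vegan — valid
E: has whole egg, so not vegan; has rolled oats, so not gluten-free (and 1 more) — no
F: has anchovy, so not vegan — reject
G: has barley malt, so not gluten-free; has tahini, so not sesame-free — no
H: nothing on the exclusion list — valid
I: has sesame, so not sesame-free — out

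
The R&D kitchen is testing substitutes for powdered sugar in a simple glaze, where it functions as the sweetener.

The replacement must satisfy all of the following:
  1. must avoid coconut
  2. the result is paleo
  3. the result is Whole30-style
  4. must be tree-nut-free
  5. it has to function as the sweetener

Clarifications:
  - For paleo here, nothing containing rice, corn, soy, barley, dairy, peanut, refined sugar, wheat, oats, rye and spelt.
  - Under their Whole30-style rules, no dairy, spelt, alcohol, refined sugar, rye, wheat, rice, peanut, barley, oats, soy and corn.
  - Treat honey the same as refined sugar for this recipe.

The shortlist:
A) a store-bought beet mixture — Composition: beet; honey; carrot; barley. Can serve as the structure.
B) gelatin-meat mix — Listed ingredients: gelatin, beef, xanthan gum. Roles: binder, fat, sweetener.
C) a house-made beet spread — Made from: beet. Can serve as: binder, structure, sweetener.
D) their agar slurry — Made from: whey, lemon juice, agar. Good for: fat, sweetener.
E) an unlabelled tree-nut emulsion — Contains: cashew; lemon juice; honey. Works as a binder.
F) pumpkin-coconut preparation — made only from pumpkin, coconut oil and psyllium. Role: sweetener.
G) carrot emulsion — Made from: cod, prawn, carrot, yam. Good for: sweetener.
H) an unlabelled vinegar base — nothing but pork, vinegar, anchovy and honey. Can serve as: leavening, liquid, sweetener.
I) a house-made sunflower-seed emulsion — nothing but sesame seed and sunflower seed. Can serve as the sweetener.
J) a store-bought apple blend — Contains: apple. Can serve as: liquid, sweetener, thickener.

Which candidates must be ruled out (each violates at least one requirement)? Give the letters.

A: not usable as a sweetener; has barley, so not paleo (and 1 more) — no
B: only gelatin, beef, and xanthan gum; none excluded — OK
C: paleo, Whole30-style — OK
D: has whey, so not paleo; has whey, so not Whole30-style — reject
E: not usable as a sweetener; has honey, so not paleo (and 2 more) — no
F: has coconut oil, so not coconut-free — no
G: paleo, no tree nuts — OK
H: has honey, so not paleo; has honey, so not Whole30-style — out
I: nothing on the exclusion list — valid
J: only apple; none excluded — keep

A, D, E, F, H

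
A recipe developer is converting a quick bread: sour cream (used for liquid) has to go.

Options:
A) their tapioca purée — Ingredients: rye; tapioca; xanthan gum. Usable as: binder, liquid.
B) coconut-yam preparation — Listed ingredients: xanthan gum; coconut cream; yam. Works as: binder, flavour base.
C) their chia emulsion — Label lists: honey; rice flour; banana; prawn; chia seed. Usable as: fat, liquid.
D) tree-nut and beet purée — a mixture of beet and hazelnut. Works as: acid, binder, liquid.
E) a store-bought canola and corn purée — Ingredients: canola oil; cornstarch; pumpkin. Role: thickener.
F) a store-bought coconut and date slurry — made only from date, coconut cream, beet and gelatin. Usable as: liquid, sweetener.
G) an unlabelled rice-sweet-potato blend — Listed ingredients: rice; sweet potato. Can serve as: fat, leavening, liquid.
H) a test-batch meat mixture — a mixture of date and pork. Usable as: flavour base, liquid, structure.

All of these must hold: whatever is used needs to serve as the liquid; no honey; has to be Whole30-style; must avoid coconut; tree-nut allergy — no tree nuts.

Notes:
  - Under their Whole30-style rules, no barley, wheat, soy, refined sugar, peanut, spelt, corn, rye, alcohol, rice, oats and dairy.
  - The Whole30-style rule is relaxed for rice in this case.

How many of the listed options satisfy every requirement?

A: has rye, so not Whole30-style — reject
B: not usable as a liquid; has coconut cream, so not coconut-free — out
C: has honey, so not honey-free — reject
D: has hazelnut, so not tree-nut-free — out
E: not usable as a liquid; has cornstarch, so not Whole30-style — out
F: has coconut cream, so not coconut-free — out
G: rice is permitted under the Whole30-style carve-out; nothing else excluded — valid
H: only pork and date; none excluded — valid

2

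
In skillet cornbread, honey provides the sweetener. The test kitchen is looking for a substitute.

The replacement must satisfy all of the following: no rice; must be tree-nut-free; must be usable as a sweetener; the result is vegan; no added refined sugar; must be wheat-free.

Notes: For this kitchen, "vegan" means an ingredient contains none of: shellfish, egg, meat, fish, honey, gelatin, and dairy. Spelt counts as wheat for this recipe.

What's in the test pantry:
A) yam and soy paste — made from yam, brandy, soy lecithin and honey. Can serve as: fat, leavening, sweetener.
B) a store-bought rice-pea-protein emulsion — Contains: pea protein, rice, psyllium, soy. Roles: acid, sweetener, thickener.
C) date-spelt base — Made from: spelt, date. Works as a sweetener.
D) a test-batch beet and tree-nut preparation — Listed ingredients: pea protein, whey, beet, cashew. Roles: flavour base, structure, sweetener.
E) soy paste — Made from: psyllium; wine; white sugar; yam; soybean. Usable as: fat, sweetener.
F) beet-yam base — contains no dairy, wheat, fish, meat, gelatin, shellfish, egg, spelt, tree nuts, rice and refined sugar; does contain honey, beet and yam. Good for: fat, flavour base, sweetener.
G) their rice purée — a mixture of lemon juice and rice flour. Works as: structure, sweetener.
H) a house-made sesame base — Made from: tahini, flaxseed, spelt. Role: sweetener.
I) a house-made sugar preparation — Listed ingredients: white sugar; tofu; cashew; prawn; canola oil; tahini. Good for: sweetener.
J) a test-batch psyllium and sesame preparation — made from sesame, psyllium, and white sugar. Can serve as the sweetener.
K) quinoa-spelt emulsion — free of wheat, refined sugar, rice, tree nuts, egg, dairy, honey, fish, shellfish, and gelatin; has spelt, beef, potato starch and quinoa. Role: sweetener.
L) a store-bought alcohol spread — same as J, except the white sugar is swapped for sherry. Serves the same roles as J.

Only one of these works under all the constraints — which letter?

A: has honey, so not vegan — reject
B: has rice, so not rice-free — no
C: has spelt, so not wheat-free — reject
D: has whey, so not vegan; has cashew, so not tree-nut-free — no
E: has white sugar, so not no-added-sugar — no
F: has honey, so not vegan — no
G: has rice flour, so not rice-free — out
H: has spelt, so not wheat-free — no
I: has prawn, so not vegan; has cashew, so not tree-nut-free (and 1 more) — no
J: has white sugar, so not no-added-sugar — out
K: has beef, so not vegan; has spelt, so not wheat-free — reject
L: works as a sweetener, no tree nuts, vegan — keep

L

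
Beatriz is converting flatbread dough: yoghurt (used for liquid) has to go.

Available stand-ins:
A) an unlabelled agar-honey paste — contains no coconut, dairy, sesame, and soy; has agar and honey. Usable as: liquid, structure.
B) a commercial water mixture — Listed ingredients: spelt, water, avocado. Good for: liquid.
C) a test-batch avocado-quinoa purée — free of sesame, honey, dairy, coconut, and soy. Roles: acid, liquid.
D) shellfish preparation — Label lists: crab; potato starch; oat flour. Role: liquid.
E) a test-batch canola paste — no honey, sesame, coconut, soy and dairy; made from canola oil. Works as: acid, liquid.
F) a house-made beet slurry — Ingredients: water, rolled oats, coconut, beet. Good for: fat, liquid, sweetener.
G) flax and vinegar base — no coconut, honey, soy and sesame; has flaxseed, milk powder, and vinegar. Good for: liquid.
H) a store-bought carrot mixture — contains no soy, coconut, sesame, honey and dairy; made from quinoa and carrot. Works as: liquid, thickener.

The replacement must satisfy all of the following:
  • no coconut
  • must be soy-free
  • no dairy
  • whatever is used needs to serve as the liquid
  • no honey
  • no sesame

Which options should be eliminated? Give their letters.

A: has honey, so not honey-free — reject
B: works as a liquid, no sesame, no soy — keep
C: every rule checks out — valid
D: works as a liquid, no honey, no dairy — valid
E: works as a liquid, no dairy, no honey — OK
F: has coconut, so not coconut-free — no
G: has milk powder, so not dairy-free — out
H: works as a liquid, no honey, no coconut — valid

A, F, G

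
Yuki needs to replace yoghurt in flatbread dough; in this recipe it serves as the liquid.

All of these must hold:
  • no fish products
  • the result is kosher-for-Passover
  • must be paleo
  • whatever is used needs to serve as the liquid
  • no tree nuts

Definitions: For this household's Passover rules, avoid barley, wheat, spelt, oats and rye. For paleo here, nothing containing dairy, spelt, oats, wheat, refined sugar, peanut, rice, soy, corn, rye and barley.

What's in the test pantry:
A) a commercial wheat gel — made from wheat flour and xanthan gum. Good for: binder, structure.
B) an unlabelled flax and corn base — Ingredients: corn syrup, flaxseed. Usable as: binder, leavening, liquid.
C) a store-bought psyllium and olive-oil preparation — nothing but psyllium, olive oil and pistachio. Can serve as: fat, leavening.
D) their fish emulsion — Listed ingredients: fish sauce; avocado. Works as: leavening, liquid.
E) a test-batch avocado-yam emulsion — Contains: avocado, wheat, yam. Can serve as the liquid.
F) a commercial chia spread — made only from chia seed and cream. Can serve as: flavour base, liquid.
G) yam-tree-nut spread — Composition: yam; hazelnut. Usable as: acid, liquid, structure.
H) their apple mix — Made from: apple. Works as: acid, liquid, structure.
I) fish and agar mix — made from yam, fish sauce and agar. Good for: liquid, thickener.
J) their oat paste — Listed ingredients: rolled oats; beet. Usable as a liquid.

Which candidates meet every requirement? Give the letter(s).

H

A: not usable as a liquid; has wheat flour, so not kosher-for-Passover (and 1 more) — out
B: has corn syrup, so not paleo — no
C: not usable as a liquid; has pistachio, so not tree-nut-free — reject
D: has fish sauce, so not fish-free — reject
E: has wheat, so not kosher-for-Passover; has wheat, so not paleo — out
F: has cream, so not paleo — no
G: has hazelnut, so not tree-nut-free — reject
H: works as a liquid, no tree nuts, no fish — keep
I: has fish sauce, so not fish-free — reject
J: has rolled oats, so not kosher-for-Passover; has rolled oats, so not paleo — no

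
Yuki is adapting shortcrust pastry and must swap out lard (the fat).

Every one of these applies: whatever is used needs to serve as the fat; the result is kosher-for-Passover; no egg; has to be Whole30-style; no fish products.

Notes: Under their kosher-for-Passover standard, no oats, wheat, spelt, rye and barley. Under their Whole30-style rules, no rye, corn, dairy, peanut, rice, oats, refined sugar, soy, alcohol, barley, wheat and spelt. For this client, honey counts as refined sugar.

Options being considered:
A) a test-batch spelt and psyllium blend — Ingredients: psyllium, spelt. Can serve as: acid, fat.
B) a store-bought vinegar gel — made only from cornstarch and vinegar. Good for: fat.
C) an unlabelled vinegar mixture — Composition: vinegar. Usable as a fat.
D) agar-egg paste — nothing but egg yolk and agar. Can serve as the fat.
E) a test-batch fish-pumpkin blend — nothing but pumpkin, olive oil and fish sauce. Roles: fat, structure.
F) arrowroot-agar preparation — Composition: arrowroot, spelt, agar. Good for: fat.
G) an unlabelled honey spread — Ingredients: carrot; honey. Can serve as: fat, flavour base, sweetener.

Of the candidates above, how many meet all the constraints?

A: has spelt, so not kosher-for-Passover; has spelt, so not Whole30-style — reject
B: has cornstarch, so not Whole30-style — reject
C: only vinegar; none excluded — valid
D: has egg yolk, so not egg-free — no
E: has fish sauce, so not fish-free — reject
F: has spelt, so not kosher-for-Passover; has spelt, so not Whole30-style — reject
G: has honey, so not Whole30-style — out

1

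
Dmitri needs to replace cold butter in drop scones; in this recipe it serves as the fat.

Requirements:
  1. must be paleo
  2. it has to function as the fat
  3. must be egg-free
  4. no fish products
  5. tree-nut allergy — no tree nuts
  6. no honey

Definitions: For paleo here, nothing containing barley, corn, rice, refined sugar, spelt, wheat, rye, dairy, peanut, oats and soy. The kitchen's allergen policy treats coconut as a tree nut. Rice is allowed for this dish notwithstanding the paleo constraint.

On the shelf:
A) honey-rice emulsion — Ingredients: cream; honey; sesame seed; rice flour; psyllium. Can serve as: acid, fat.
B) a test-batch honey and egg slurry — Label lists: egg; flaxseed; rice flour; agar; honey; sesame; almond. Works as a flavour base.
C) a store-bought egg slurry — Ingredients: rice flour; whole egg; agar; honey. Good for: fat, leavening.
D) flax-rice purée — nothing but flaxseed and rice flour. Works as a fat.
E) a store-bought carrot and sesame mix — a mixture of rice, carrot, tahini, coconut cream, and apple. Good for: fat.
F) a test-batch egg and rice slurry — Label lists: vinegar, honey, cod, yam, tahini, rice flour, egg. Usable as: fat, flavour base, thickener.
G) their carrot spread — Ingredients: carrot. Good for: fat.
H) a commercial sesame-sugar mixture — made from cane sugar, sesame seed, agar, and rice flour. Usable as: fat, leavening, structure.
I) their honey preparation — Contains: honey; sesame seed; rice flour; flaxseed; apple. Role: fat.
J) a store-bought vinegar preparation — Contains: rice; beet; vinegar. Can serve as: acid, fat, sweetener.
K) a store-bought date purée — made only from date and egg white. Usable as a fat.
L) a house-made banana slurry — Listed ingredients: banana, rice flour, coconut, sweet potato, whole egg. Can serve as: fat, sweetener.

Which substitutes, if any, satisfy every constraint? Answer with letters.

D, G, J

A: has cream, so not paleo; has honey, so not honey-free — out
B: not usable as a fat; has honey, so not honey-free (and 2 more) — no
C: has honey, so not honey-free; has whole egg, so not egg-free — reject
D: rice is permitted under the paleo carve-out; nothing else excluded — OK
E: has coconut cream, so not tree-nut-free — out
F: has honey, so not honey-free; has egg, so not egg-free (and 1 more) — no
G: every rule checks out — OK
H: has cane sugar, so not paleo — out
I: has honey, so not honey-free — no
J: rice is permitted under the paleo carve-out; nothing else excluded — valid
K: has egg white, so not egg-free — out
L: has whole egg, so not egg-free; has coconut, so not tree-nut-free — no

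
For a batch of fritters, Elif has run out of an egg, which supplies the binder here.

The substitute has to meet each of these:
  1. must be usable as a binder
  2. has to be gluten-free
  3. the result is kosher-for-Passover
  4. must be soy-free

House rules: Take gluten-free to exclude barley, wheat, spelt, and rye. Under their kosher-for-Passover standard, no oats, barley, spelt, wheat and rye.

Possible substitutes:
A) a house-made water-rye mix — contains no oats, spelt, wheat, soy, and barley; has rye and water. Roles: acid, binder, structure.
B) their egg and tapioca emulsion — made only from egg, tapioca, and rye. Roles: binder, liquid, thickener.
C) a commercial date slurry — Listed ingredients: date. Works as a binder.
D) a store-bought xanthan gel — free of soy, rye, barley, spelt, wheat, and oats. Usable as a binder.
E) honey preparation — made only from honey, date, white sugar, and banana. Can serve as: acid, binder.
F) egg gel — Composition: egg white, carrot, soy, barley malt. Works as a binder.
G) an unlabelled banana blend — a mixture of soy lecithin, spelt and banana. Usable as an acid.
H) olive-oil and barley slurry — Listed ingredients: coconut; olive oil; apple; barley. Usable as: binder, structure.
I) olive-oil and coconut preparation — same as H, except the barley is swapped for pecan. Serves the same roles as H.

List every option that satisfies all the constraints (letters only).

C, D, E, I

A: has rye, so not gluten-free; has rye, so not kosher-for-Passover — no
B: has rye, so not gluten-free; has rye, so not kosher-for-Passover — no
C: nothing on the exclusion list — valid
D: all constraints satisfied — keep
E: every rule checks out — valid
F: has barley malt, so not gluten-free; has barley malt, so not kosher-for-Passover (and 1 more) — reject
G: not usable as a binder; has spelt, so not gluten-free (and 2 more) — out
H: has barley, so not gluten-free; has barley, so not kosher-for-Passover — out
I: coconut and pecan etc. — none of it excluded — keep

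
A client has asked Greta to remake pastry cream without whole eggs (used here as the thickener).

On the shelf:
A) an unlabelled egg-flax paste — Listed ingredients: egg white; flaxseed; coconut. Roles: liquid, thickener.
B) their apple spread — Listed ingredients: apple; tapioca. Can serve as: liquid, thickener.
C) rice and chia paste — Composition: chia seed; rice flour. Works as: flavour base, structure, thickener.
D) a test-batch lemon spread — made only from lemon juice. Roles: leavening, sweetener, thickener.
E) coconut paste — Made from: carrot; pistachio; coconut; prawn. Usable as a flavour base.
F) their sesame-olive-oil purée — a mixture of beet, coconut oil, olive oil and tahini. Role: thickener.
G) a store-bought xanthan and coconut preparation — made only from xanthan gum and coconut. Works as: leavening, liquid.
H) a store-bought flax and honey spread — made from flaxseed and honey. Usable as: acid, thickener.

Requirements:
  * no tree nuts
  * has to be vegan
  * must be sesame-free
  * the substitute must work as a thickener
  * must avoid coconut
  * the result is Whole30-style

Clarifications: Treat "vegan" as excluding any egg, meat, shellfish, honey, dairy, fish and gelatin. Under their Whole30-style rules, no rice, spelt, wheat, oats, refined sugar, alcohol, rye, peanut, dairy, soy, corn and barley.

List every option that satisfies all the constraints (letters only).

B, D

A: has egg white, so not vegan; has coconut, so not coconut-free — out
B: nothing on the exclusion list — keep
C: has rice flour, so not Whole30-style — no
D: only lemon juice; none excluded — valid
E: not usable as a thickener; has prawn, so not vegan (and 2 more) — no
F: has tahini, so not sesame-free; has coconut oil, so not coconut-free — out
G: not usable as a thickener; has coconut, so not coconut-free — out
H: has honey, so not vegan — reject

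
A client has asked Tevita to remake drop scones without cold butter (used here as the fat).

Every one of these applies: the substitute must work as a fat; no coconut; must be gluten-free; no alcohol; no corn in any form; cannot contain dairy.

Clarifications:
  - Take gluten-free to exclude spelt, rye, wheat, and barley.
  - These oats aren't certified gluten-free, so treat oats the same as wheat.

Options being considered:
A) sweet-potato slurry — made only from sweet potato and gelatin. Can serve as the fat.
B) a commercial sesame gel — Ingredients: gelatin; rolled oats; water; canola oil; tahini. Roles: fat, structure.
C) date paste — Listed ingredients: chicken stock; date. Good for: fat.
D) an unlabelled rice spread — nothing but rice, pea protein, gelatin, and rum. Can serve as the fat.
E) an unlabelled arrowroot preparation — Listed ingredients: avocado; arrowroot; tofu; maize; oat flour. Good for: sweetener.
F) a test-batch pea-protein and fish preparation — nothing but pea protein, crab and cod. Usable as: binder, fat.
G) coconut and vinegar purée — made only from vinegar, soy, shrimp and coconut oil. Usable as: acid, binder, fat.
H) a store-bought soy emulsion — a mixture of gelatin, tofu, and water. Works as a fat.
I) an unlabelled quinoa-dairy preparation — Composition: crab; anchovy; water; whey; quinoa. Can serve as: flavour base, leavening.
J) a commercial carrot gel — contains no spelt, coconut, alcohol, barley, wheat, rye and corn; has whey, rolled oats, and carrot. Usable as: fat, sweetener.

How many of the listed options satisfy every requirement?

A: works as a fat, gluten-free, no coconut — OK
B: has rolled oats, so not gluten-free — no
C: works as a fat, no coconut, no dairy — OK
D: has rum, so not alcohol-free — out
E: not usable as a fat; has oat flour, so not gluten-free (and 1 more) — out
F: no coconut, no corn — valid
G: has coconut oil, so not coconut-free — no
H: all constraints satisfied — keep
I: not usable as a fat; has whey, so not dairy-free — reject
J: has rolled oats, so not gluten-free; has whey, so not dairy-free — no

4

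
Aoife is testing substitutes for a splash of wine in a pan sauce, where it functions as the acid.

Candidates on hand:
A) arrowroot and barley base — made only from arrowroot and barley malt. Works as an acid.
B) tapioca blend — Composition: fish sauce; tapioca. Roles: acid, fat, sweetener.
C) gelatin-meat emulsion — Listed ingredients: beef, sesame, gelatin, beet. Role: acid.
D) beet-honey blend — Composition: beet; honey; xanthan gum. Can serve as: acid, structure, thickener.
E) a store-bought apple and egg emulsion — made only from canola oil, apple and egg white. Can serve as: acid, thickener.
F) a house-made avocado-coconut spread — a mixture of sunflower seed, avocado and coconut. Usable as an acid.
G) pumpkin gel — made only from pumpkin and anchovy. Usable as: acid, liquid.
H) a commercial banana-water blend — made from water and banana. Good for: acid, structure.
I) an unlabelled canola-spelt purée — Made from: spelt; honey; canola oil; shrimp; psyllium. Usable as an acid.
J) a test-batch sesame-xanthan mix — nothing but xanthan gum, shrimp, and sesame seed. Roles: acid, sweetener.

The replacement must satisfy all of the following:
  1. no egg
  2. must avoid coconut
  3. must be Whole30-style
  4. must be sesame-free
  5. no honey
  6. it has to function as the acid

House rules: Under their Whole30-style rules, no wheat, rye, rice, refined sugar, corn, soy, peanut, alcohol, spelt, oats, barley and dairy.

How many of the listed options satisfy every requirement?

A: has barley malt, so not Whole30-style — reject
B: no honey, no egg — keep
C: has sesame, so not sesame-free — no
D: has honey, so not honey-free — no
E: has egg white, so not egg-free — out
F: has coconut, so not coconut-free — no
G: nothing on the exclusion list — valid
H: every rule checks out — keep
I: has spelt, so not Whole30-style; has honey, so not honey-free — no
J: has sesame seed, so not sesame-free — out

3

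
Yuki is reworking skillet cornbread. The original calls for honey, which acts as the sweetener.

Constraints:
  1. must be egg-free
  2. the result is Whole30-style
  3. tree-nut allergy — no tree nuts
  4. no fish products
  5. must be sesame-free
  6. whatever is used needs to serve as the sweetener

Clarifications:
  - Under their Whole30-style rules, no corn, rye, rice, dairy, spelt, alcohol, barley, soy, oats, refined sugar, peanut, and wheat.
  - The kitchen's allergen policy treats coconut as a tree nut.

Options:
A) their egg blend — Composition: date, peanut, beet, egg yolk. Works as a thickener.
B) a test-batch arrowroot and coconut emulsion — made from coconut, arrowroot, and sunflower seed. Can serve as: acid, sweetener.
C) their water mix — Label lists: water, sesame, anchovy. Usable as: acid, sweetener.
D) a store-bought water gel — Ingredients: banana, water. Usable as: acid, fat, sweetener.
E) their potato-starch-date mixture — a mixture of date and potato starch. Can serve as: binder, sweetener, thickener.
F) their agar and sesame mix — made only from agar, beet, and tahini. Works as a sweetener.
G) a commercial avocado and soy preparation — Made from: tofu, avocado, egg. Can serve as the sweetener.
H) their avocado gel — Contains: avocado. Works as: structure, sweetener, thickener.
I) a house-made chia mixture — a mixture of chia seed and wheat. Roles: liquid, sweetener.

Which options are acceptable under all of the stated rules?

D, E, H

A: not usable as a sweetener; has peanut, so not Whole30-style (and 1 more) — no
B: has coconut, so not tree-nut-free — out
C: has anchovy, so not fish-free; has sesame, so not sesame-free — no
D: no fish, no sesame — OK
E: only potato starch and date; none excluded — valid
F: has tahini, so not sesame-free — no
G: has tofu, so not Whole30-style; has egg, so not egg-free — reject
H: only avocado; none excluded — valid
I: has wheat, so not Whole30-style — no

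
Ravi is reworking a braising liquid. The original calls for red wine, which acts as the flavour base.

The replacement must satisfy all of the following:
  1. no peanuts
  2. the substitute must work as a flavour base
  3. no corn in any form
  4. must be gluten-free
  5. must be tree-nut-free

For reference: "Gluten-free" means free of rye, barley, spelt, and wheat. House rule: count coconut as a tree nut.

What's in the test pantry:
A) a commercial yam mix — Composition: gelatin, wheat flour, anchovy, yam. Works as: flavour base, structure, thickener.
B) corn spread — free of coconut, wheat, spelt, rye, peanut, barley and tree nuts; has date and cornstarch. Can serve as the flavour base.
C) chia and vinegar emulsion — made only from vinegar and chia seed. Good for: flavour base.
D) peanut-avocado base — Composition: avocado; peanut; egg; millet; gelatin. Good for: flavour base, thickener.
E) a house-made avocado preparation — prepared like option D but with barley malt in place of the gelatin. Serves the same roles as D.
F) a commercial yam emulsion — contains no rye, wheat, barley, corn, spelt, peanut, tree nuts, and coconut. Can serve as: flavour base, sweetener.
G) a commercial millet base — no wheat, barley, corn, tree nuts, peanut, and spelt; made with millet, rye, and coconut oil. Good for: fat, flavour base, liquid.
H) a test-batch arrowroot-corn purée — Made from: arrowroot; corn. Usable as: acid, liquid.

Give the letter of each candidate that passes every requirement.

C, F

A: has wheat flour, so not gluten-free — reject
B: has cornstarch, so not corn-free — no
C: works as a flavour base, tree-nut-free, gluten-free — valid
D: has peanut, so not peanut-free — reject
E: has barley malt, so not gluten-free; has peanut, so not peanut-free — reject
F: works as a flavour base, no peanut, gluten-free — OK
G: has rye, so not gluten-free; has coconut oil, so not tree-nut-free — no
H: not usable as a flavour base; has corn, so not corn-free — out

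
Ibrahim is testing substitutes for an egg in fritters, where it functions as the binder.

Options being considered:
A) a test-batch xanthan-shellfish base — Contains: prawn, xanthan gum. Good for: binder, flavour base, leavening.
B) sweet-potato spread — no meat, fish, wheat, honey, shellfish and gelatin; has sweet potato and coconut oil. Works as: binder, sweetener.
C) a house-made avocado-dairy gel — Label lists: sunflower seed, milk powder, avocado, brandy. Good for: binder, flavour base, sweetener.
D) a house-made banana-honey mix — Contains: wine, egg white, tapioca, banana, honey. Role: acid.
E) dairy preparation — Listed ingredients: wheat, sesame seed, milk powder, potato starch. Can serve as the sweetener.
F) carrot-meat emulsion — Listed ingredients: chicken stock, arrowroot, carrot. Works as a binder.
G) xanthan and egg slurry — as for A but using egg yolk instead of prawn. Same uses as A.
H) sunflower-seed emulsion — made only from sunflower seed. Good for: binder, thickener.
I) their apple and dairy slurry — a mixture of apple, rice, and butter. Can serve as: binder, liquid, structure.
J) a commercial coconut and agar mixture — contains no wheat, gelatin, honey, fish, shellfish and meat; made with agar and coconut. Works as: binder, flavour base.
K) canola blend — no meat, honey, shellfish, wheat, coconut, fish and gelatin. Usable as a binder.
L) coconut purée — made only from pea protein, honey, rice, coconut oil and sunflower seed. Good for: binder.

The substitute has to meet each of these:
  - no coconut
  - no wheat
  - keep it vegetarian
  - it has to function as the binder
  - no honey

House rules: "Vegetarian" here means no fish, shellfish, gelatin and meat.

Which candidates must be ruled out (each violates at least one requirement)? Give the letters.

A: has prawn, so not vegetarian — no
B: has coconut oil, so not coconut-free — no
C: nothing on the exclusion list — valid
D: not usable as a binder; has honey, so not honey-free — reject
E: not usable as a binder; has wheat, so not wheat-free — no
F: has chicken stock, so not vegetarian — no
G: only egg yolk and xanthan gum; none excluded — OK
H: only sunflower seed; none excluded — keep
I: every rule checks out — keep
J: has coconut, so not coconut-free — reject
K: all constraints satisfied — keep
L: has coconut oil, so not coconut-free; has honey, so not honey-free — no

A, B, D, E, F, J, L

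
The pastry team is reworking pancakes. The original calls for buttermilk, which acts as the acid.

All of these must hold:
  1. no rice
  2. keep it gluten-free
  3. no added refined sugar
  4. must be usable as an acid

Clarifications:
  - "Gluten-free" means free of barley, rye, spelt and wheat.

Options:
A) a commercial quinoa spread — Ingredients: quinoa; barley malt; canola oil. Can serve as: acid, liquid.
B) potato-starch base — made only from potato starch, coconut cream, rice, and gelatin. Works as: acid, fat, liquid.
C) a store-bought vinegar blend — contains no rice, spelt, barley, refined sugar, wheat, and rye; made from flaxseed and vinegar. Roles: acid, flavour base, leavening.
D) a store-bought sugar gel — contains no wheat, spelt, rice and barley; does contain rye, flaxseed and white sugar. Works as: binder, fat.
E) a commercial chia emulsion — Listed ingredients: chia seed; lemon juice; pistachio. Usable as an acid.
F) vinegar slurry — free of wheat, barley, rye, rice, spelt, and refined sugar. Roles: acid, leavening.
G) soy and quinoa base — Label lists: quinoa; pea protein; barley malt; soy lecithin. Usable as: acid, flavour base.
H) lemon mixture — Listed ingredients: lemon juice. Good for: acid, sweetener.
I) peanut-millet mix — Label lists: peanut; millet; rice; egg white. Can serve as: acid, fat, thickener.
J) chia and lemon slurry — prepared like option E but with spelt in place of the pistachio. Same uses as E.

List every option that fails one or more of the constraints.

A, B, D, G, I, J

A: has barley malt, so not gluten-free — no
B: has rice, so not rice-free — reject
C: works as an acid, gluten-free, no rice — OK
D: not usable as an acid; has rye, so not gluten-free (and 1 more) — reject
E: works as an acid, gluten-free, no refined sugar — OK
F: no rice, no refined sugar — valid
G: has barley malt, so not gluten-free — out
H: only lemon juice; none excluded — OK
I: has rice, so not rice-free — out
J: has spelt, so not gluten-free — reject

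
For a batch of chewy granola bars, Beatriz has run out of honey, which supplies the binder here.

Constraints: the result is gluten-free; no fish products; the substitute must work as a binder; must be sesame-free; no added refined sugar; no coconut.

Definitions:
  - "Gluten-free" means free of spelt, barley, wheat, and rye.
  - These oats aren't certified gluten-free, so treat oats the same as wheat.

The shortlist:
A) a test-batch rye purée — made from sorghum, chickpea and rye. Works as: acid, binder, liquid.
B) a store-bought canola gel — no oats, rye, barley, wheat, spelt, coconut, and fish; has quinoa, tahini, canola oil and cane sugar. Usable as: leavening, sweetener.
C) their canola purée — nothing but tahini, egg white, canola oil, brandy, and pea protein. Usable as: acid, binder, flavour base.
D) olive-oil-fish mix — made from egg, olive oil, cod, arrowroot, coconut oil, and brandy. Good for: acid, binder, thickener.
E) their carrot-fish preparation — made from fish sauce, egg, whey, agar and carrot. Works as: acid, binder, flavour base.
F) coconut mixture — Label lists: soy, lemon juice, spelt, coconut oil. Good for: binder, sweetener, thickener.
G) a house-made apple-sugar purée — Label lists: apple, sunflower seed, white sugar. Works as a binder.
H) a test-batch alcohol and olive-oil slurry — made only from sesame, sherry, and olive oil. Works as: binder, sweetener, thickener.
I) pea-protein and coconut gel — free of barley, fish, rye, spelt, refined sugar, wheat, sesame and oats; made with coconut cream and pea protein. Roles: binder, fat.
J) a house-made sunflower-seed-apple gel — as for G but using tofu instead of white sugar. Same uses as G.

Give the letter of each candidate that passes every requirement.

A: has rye, so not gluten-free — reject
B: not usable as a binder; has cane sugar, so not no-added-sugar (and 1 more) — out
C: has tahini, so not sesame-free — no
D: has coconut oil, so not coconut-free; has cod, so not fish-free — out
E: has fish sauce, so not fish-free — out
F: has spelt, so not gluten-free; has coconut oil, so not coconut-free — reject
G: has white sugar, so not no-added-sugar — no
H: has sesame, so not sesame-free — out
I: has coconut cream, so not coconut-free — reject
J: every rule checks out — valid

J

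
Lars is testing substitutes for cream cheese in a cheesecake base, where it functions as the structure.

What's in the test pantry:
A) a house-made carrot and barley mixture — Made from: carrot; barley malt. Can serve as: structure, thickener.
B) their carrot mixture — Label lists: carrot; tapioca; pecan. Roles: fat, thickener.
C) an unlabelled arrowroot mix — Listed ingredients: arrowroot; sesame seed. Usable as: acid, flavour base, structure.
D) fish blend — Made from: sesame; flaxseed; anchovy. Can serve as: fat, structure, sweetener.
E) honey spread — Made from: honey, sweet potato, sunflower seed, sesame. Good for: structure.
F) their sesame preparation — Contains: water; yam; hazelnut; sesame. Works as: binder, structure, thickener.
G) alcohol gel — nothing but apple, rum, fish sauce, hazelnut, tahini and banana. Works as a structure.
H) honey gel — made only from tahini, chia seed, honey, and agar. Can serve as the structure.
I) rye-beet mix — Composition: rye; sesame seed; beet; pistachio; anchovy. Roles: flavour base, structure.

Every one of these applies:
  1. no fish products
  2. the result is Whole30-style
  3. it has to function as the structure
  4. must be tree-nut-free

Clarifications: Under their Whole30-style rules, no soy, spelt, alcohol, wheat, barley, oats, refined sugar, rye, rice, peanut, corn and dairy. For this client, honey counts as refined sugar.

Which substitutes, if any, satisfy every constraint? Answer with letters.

C

A: has barley malt, so not Whole30-style — reject
B: not usable as a structure; has pecan, so not tree-nut-free — reject
C: no tree nuts, no fish — keep
D: has anchovy, so not fish-free — reject
E: has honey, so not Whole30-style — out
F: has hazelnut, so not tree-nut-free — no
G: has rum, so not Whole30-style; has hazelnut, so not tree-nut-free (and 1 more) — no
H: has honey, so not Whole30-style — reject
I: has rye, so not Whole30-style; has pistachio, so not tree-nut-free (and 1 more) — out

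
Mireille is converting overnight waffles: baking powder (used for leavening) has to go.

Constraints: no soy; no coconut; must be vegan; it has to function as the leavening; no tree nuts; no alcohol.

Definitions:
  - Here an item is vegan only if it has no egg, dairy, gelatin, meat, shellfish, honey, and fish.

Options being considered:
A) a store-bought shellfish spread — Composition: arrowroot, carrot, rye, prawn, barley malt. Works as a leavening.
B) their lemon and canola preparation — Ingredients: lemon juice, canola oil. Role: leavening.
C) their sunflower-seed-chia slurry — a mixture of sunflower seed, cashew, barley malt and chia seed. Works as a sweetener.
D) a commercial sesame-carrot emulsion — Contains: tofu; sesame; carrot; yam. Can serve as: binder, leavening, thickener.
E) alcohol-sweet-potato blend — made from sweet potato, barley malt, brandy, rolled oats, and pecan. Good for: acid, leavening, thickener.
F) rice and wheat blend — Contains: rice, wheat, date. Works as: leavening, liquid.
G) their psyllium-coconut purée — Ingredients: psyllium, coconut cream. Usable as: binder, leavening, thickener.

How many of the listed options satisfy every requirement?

2

A: has prawn, so not vegan — reject
B: no soy, no coconut — valid
C: not usable as a leavening; has cashew, so not tree-nut-free — reject
D: has tofu, so not soy-free — out
E: has pecan, so not tree-nut-free; has brandy, so not alcohol-free — no
F: only rice, wheat and date; none excluded — valid
G: has coconut cream, so not coconut-free — reject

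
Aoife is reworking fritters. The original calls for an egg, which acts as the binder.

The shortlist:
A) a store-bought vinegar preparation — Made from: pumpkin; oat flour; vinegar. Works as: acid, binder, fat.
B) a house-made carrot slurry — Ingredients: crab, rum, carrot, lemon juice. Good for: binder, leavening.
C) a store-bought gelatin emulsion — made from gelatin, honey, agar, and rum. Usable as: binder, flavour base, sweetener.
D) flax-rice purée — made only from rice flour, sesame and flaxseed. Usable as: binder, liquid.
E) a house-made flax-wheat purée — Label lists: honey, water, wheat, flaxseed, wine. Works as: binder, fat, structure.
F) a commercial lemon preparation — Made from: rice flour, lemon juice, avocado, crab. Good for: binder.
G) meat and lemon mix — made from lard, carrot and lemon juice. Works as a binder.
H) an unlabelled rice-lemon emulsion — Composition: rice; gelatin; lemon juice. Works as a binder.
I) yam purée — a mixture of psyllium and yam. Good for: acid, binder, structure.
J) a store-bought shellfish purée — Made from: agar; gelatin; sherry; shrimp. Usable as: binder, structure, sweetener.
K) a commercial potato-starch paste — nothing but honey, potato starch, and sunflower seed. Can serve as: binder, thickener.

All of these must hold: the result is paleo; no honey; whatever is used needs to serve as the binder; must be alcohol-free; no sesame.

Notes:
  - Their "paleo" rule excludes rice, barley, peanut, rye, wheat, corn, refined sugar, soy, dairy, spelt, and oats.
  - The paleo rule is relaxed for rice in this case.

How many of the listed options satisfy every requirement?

A: has oat flour, so not paleo — no
B: has rum, so not alcohol-free — no
C: has rum, so not alcohol-free; has honey, so not honey-free — no
D: has sesame, so not sesame-free — reject
E: has wheat, so not paleo; has wine, so not alcohol-free (and 1 more) — out
F: rice is permitted under the paleo carve-out; nothing else excluded — valid
G: nothing on the exclusion list — valid
H: rice is permitted under the paleo carve-out; nothing else excluded — OK
I: no alcohol, no sesame — valid
J: has sherry, so not alcohol-free — no
K: has honey, so not honey-free — no

4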